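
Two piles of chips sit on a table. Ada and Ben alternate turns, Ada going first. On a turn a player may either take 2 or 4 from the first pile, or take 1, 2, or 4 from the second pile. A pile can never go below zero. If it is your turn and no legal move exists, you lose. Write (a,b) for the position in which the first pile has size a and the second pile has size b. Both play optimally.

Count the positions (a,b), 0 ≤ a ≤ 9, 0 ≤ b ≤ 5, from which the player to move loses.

20

Positions with no move are L. A position that does have a move is losing for the player to move precisely when every available move leads to a winning position for the opponent. Fill in the labels:
Every move lowers a or b (never raises either), so fill the grid row by row in increasing a, and left to right within a row: each cell's successors are then already labelled.
      b=0  b=1  b=2  b=3  b=4  b=5
a=0:    L    W    W    L    W    W
a=1:    L    W    W    L    W    W
a=2:    W    L    W    W    L    W
a=3:    W    L    W    W    L    W
a=4:    W    W    L    W    W    L
a=5:    W    W    L    W    W    L
a=6:    L    W    W    L    W    W
a=7:    L    W    W    L    W    W
a=8:    W    L    W    W    L    W
a=9:    W    L    W    W    L    W
Cells with no legal move (terminal, hence L): (0,0), (1,0).
The remaining L cells, each justified by listing all of its moves:
(0,3): moves to (0,2)(W), (0,1)(W); every one is W ⇒ L
(1,3): moves to (1,2)(W), (1,1)(W); every one is W ⇒ L
(2,1): moves to (0,1)(W), (2,0)(W); every one is W ⇒ L
(2,4): moves to (0,4)(W), (2,3)(W), (2,2)(W), (2,0)(W); every one is W ⇒ L
(3,1): moves to (1,1)(W), (3,0)(W); every one is W ⇒ L
(3,4): moves to (1,4)(W), (3,3)(W), (3,2)(W), (3,0)(W); every one is W ⇒ L
(4,2): moves to (2,2)(W), (0,2)(W), (4,1)(W), (4,0)(W); every one is W ⇒ L
(4,5): moves to (2,5)(W), (0,5)(W), (4,4)(W), (4,3)(W), (4,1)(W); every one is W ⇒ L
(5,2): moves to (3,2)(W), (1,2)(W), (5,1)(W), (5,0)(W); every one is W ⇒ L
(5,5): moves to (3,5)(W), (1,5)(W), (5,4)(W), (5,3)(W), (5,1)(W); every one is W ⇒ L
(6,0): moves to (4,0)(W), (2,0)(W); every one is W ⇒ L
(6,3): moves to (4,3)(W), (2,3)(W), (6,2)(W), (6,1)(W); every one is W ⇒ L
(7,0): moves to (5,0)(W), (3,0)(W); every one is W ⇒ L
(7,3): moves to (5,3)(W), (3,3)(W), (7,2)(W), (7,1)(W); every one is W ⇒ L
(8,1): moves to (6,1)(W), (4,1)(W), (8,0)(W); every one is W ⇒ L
(8,4): moves to (6,4)(W), (4,4)(W), (8,3)(W), (8,2)(W), (8,0)(W); every one is W ⇒ L
(9,1): moves to (7,1)(W), (5,1)(W), (9,0)(W); every one is W ⇒ L
(9,4): moves to (7,4)(W), (5,4)(W), (9,3)(W), (9,2)(W), (9,0)(W); every one is W ⇒ L
Every other cell has at least one move into one of the L cells above, so it is W.
L cells per row: a=0: 2, a=1: 2, a=2: 2, a=3: 2, a=4: 2, a=5: 2, a=6: 2, a=7: 2, a=8: 2, a=9: 2; total 20.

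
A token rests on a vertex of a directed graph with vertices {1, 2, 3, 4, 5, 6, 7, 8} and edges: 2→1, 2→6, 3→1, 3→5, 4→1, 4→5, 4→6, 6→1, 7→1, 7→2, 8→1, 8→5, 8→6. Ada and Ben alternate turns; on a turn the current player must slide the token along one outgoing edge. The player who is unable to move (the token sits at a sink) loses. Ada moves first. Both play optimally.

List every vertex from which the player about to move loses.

1, 5

Build the W/L table. Terminal = L. A non-terminal position is W if it has a move to some L; otherwise it is L.
Every edge goes from a vertex to one that appears earlier in the order 5, 1, 6, 8, 3, 2, 7, 4, so processing vertices in that order labels each vertex after all of its successors.
5: no outgoing edge → L
1: no outgoing edge → L
6: W (go to 1, an L position)
8: W (go to 1, an L position)
3: W (go to 1, an L position)
2: W (go to 1, an L position)
7: W (go to 1, an L position)
4: W (go to 1, an L position)
The losing starting vertices are exactly the entries labelled L in this table (2 of them).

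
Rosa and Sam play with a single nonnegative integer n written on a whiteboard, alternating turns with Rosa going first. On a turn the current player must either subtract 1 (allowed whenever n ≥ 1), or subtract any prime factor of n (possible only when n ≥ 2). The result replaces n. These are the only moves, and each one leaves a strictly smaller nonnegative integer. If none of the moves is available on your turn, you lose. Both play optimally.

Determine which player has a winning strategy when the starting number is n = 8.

Sam wins.

Work bottom-up. With no move the player to move loses. Otherwise the position is W if at least one move leads to an L position for the opponent, and L if every move leads to a W.
n=0: no move → L
n=1: →0(L), so W
n=2: →0(L), so W
n=3: →0(L), so W
n=4: →2(W), 3(W) — all W, so L
n=5: →0(L), so W
n=6: →4(L), so W
n=7: →0(L), so W
n=8: →6(W), 7(W) — all W, so L
The starting position 8 is L: whatever Rosa does, the opponent receives a W position.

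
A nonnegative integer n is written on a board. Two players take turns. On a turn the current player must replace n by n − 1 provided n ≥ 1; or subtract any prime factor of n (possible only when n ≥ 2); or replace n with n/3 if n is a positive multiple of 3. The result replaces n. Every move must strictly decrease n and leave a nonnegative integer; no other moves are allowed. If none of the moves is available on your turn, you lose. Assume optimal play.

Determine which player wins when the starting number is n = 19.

Compute win/loss labels from the base case upward. A position with no move is L. Any other position is W if it can reach an L in one move, else L.
n=0: no move → L
n=1: can move to 0, which is L ⇒ W
n=2: can move to 0, which is L ⇒ W
n=3: can move to 0, which is L ⇒ W
n=4: moves to 2(W), 3(W); every one is W ⇒ L
n=5: can move to 0, which is L ⇒ W
n=6: can move to 4, which is L ⇒ W
n=7: can move to 0, which is L ⇒ W
n=8: moves to 6(W), 7(W); every one is W ⇒ L
n=9: can move to 8, which is L ⇒ W
n=10: can move to 8, which is L ⇒ W
n=11: can move to 0, which is L ⇒ W
n=12: can move to 4, which is L ⇒ W
n=13: can move to 0, which is L ⇒ W
n=14: moves to 7(W), 12(W), 13(W); every one is W ⇒ L
n=15: can move to 14, which is L ⇒ W
n=16: can move to 14, which is L ⇒ W
n=17: can move to 0, which is L ⇒ W
n=18: moves to 6(W), 15(W), 16(W), 17(W); every one is W ⇒ L
n=19: can move to 0, which is L ⇒ W
The starting position 19 is W: the player to move should move to 0, handing over an L position.

The first player wins.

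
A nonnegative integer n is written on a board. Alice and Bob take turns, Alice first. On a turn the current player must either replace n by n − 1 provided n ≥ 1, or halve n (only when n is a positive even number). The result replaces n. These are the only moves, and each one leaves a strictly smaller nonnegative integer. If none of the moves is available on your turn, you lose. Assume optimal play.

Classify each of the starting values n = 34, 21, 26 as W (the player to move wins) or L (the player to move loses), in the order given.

34: W, 21: L, 26: W

Build the W/L table. Terminal = L. A non-terminal position is W if it has a move to some L; otherwise it is L.
n=0: no move → L
n=1: →0(L), so W
n=2: →1(W) only, which is W, so L
n=3: →2(L), so W
n=4: →2(L), so W
n=5: →4(W) only, which is W, so L
n=6: →5(L), so W
n=7: →6(W) only, which is W, so L
n=8: →7(L), so W
n=9: →8(W) only, which is W, so L
n=10: →5(L), so W
n=11: →10(W) only, which is W, so L
n=12: →11(L), so W
n=13: →12(W) only, which is W, so L
n=14: →7(L), so W
n=15: →14(W) only, which is W, so L
n=16: →15(L), so W
n=17: →16(W) only, which is W, so L
n=18: →9(L), so W
n=19: →18(W) only, which is W, so L
n=20: →19(L), so W
n=21: →20(W) only, which is W, so L
n=22: →11(L), so W
n=23: →22(W) only, which is W, so L
n=24: →23(L), so W
n=25: →24(W) only, which is W, so L
n=26: →13(L), so W
n=27: →26(W) only, which is W, so L
n=28: →27(L), so W
n=29: →28(W) only, which is W, so L
n=30: →15(L), so W
n=31: →30(W) only, which is W, so L
n=32: →31(L), so W
n=33: →32(W) only, which is W, so L
n=34: →17(L), so W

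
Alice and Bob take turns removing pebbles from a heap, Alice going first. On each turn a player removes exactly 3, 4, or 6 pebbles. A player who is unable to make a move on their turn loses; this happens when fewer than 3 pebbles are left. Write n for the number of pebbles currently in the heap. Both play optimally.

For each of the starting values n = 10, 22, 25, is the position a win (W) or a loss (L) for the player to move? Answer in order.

10: L, 22: W, 25: W

Work bottom-up. With no move the player to move loses. Otherwise the position is W if at least one move leads to an L position for the opponent, and L if every move leads to a W.
n=0: no move → L
n=1: no move → L
n=2: no move → L
n=3: →0(L), so W
n=4: →1(L), so W
n=5: →2(L), so W
n=6: →2(L), so W
n=7: →1(L), so W
n=8: →2(L), so W
n=9: →6(W), 5(W), 3(W) — all W, so L
n=10: →7(W), 6(W), 4(W) — all W, so L
n=11: →8(W), 7(W), 5(W) — all W, so L
n=12: →9(L), so W
n=13: →10(L), so W
n=14: →11(L), so W
n=15: →11(L), so W
n=16: →10(L), so W
n=17: →11(L), so W
n=18: →15(W), 14(W), 12(W) — all W, so L
n=19: →16(W), 15(W), 13(W) — all W, so L
n=20: →17(W), 16(W), 14(W) — all W, so L
n=21: →18(L), so W
n=22: →19(L), so W
n=23: →20(L), so W
n=24: →20(L), so W
n=25: →19(L), so W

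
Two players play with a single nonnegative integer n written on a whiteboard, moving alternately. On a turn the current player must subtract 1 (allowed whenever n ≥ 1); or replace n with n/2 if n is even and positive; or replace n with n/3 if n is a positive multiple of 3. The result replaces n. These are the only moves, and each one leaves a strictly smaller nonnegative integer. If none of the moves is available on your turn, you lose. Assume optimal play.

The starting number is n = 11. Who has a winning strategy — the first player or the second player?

Positions with no move are L. A position that does have a move is losing for the player to move precisely when every available move leads to a winning position for the opponent. Fill in the labels:
n=0: no move → L
n=1: can move to 0, which is L ⇒ W
n=2: the only move is to 1(W), a W ⇒ L
n=3: can move to 2, which is L ⇒ W
n=4: can move to 2, which is L ⇒ W
n=5: the only move is to 4(W), a W ⇒ L
n=6: can move to 2, which is L ⇒ W
n=7: the only move is to 6(W), a W ⇒ L
n=8: can move to 7, which is L ⇒ W
n=9: moves to 3(W), 8(W); every one is W ⇒ L
n=10: can move to 5, which is L ⇒ W
n=11: the only move is to 10(W), a W ⇒ L
The starting position 11 is L: whatever the player to move does, the opponent receives a W position.

The second player wins.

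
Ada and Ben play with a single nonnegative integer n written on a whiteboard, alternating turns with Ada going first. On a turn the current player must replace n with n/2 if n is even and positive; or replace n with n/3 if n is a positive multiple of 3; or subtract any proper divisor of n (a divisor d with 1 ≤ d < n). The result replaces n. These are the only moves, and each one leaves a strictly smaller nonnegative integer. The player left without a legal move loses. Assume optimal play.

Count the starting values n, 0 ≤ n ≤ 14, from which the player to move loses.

7

Classify positions by backward induction: terminal positions (no move available) are L. From any other position, the mover wins iff some move reaches an L.
n=0: no move → L
n=1: no move → L
n=2: →1(L), so W
n=3: →1(L), so W
n=4: →2(W), 3(W) — all W, so L
n=5: →4(L), so W
n=6: →4(L), so W
n=7: →6(W) only, which is W, so L
n=8: →4(L), so W
n=9: →3(W), 6(W), 8(W) — all W, so L
n=10: →9(L), so W
n=11: →10(W) only, which is W, so L
n=12: →4(L), so W
n=13: →12(W) only, which is W, so L
n=14: →7(L), so W
L entries with 0 ≤ n ≤ 14: n = 0, 1, 4, 7, 9, 11, 13; that makes 7.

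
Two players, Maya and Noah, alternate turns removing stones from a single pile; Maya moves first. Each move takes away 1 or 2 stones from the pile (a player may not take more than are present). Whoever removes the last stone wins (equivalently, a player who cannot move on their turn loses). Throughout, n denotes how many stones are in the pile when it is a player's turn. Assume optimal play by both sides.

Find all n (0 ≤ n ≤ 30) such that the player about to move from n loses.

0, 3, 6, 9, 12, 15, 18, 21, 24, 27, 30

Label each position W (a win for the player to move) or L (a loss). A position with no legal move is L; any other position is W exactly when some move reaches an L, and L when every move reaches a W.
n=0: no move → L
n=1: W (go to 0, an L position)
n=2: W (go to 0, an L position)
n=3: L (options 2(W), 1(W) are all W)
n=4: W (go to 3, an L position)
n=5: W (go to 3, an L position)
n=6: L (options 5(W), 4(W) are all W)
n=7: W (go to 6, an L position)
n=8: W (go to 6, an L position)
n=9: L (options 8(W), 7(W) are all W)
n=10: W (go to 9, an L position)
n=11: W (go to 9, an L position)
n=12: L (options 11(W), 10(W) are all W)
n=13: W (go to 12, an L position)
n=14: W (go to 12, an L position)
n=15: L (options 14(W), 13(W) are all W)
n=16: W (go to 15, an L position)
n=17: W (go to 15, an L position)
n=18: L (options 17(W), 16(W) are all W)
n=19: W (go to 18, an L position)
n=20: W (go to 18, an L position)
n=21: L (options 20(W), 19(W) are all W)
n=22: W (go to 21, an L position)
n=23: W (go to 21, an L position)
n=24: L (options 23(W), 22(W) are all W)
n=25: W (go to 24, an L position)
n=26: W (go to 24, an L position)
n=27: L (options 26(W), 25(W) are all W)
n=28: W (go to 27, an L position)
n=29: W (go to 27, an L position)
n=30: L (options 29(W), 28(W) are all W)
The losing starting values of n are exactly the entries labelled L in this table (11 of them).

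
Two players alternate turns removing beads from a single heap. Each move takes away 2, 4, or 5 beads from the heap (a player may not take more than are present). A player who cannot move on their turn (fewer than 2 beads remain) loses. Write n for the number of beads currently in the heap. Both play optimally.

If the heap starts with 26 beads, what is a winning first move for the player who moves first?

Build the W/L table. Terminal = L. A non-terminal position is W if it has a move to some L; otherwise it is L.
n=0: no move → L
n=1: no move → L
n=2: W (go to 0, an L position)
n=3: W (go to 1, an L position)
n=4: W (go to 0, an L position)
n=5: W (go to 1, an L position)
n=6: W (go to 1, an L position)
n=7: L (options 5(W), 3(W), 2(W) are all W)
n=8: L (options 6(W), 4(W), 3(W) are all W)
n=9: W (go to 7, an L position)
n=10: W (go to 8, an L position)
n=11: W (go to 7, an L position)
n=12: W (go to 8, an L position)
n=13: W (go to 8, an L position)
n=14: L (options 12(W), 10(W), 9(W) are all W)
n=15: L (options 13(W), 11(W), 10(W) are all W)
n=16: W (go to 14, an L position)
n=17: W (go to 15, an L position)
n=18: W (go to 14, an L position)
n=19: W (go to 15, an L position)
n=20: W (go to 15, an L position)
n=21: L (options 19(W), 17(W), 16(W) are all W)
n=22: L (options 20(W), 18(W), 17(W) are all W)
n=23: W (go to 21, an L position)
n=24: W (go to 22, an L position)
n=25: W (go to 21, an L position)
n=26: W (go to 22, an L position)
From 26, the L positions reachable in one move are: 22, 21. Any move reaching one of these is winning.

Remove 4, leaving 22.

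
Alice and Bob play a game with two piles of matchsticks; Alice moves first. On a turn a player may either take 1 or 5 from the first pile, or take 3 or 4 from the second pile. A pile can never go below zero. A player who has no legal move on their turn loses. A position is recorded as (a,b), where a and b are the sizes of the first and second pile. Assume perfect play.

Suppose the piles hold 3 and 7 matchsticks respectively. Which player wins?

Work bottom-up. With no move the player to move loses. Otherwise the position is W if at least one move leads to an L position for the opponent, and L if every move leads to a W.
No move ever increases a pile, so every position that can arise here has a ≤ 3 and b ≤ 7; it is enough to label the cells with 0 ≤ a ≤ 3 and 0 ≤ b ≤ 7.
Every move lowers a or b (never raises either), so fill the grid row by row in increasing a, and left to right within a row: each cell's successors are then already labelled.
      b=0  b=1  b=2  b=3  b=4  b=5  b=6  b=7
a=0:    L    L    L    W    W    W    W    L
a=1:    W    W    W    L    L    L    W    W
a=2:    L    L    L    W    W    W    W    L
a=3:    W    W    W    L    L    L    W    W
Cells with no legal move (terminal, hence L): (0,0), (0,1), (0,2).
The remaining L cells, each justified by listing all of its moves:
(0,7): →(0,4)(W), (0,3)(W) — all W, so L
(1,3): →(0,3)(W), (1,0)(W) — all W, so L
(1,4): →(0,4)(W), (1,1)(W), (1,0)(W) — all W, so L
(1,5): →(0,5)(W), (1,2)(W), (1,1)(W) — all W, so L
(2,0): →(1,0)(W) only, which is W, so L
(2,1): →(1,1)(W) only, which is W, so L
(2,2): →(1,2)(W) only, which is W, so L
(2,7): →(1,7)(W), (2,4)(W), (2,3)(W) — all W, so L
(3,3): →(2,3)(W), (3,0)(W) — all W, so L
(3,4): →(2,4)(W), (3,1)(W), (3,0)(W) — all W, so L
(3,5): →(2,5)(W), (3,2)(W), (3,1)(W) — all W, so L
Every other cell has at least one move into one of the L cells above, so it is W.
The starting position (3,7) is W: Alice should move to (2,7), handing over an L position.

Alice wins.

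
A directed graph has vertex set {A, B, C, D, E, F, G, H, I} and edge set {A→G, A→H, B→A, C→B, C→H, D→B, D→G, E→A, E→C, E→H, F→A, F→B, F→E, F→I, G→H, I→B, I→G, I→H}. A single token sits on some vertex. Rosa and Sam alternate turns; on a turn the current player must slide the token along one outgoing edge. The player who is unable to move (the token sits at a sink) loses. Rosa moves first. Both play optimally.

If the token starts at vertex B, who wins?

Sam wins.

Classify positions by backward induction: terminal positions (no move available) are L. From any other position, the mover wins iff some move reaches an L.
Every edge goes from a vertex to one that appears earlier in the order H, G, A, B, C, D, E, I, F, so processing vertices in that order labels each vertex after all of its successors.
H: no outgoing edge → L
G: →H(L), so W
A: →H(L), so W
B: →A(W) only, which is W, so L
C: →B(L), so W
D: →B(L), so W
E: →H(L), so W
I: →B(L), so W
F: →B(L), so W
The starting position B is L: whatever Rosa does, the opponent receives a W position.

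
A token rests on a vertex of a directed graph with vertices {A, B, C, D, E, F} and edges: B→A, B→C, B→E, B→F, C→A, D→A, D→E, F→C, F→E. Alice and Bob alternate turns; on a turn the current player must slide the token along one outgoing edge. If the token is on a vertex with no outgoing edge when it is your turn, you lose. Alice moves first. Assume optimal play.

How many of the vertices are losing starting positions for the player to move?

2

Compute win/loss labels from the base case upward. A position with no move is L. Any other position is W if it can reach an L in one move, else L.
Every edge goes from a vertex to one that appears earlier in the order E, A, C, F, B, D, so processing vertices in that order labels each vertex after all of its successors.
E: no outgoing edge → L
A: no outgoing edge → L
C: W (go to A, an L position)
F: W (go to E, an L position)
B: W (go to A, an L position)
D: W (go to A, an L position)
The L vertices are A, E; that is 2 in all.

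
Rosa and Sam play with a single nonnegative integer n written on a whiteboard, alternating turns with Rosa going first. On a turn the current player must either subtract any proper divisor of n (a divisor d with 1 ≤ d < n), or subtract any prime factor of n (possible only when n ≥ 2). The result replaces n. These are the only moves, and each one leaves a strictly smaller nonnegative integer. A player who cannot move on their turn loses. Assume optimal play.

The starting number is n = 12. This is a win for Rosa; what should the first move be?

Work bottom-up. With no move the player to move loses. Otherwise the position is W if at least one move leads to an L position for the opponent, and L if every move leads to a W.
n=0: no move → L
n=1: no move → L
n=2: →0(L), so W
n=3: →0(L), so W
n=4: →2(W), 3(W) — all W, so L
n=5: →0(L), so W
n=6: →4(L), so W
n=7: →0(L), so W
n=8: →4(L), so W
n=9: →6(W), 8(W) — all W, so L
n=10: →9(L), so W
n=11: →0(L), so W
n=12: →9(L), so W
From 12, the L positions reachable in one move are: 9.

Move to 9.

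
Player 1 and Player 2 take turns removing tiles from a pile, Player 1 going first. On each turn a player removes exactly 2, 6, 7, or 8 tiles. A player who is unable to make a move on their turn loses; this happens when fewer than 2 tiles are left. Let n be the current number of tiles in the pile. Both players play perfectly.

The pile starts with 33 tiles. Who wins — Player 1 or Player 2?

Player 2 wins.

Label each position W (a win for the player to move) or L (a loss). A position with no legal move is L; any other position is W exactly when some move reaches an L, and L when every move reaches a W.
n=0: no move → L
n=1: no move → L
n=2: →0(L), so W
n=3: →1(L), so W
n=4: →2(W) only, which is W, so L
n=5: →3(W) only, which is W, so L
n=6: →4(L), so W
n=7: →5(L), so W
n=8: →1(L), so W
n=9: →1(L), so W
n=10: →4(L), so W
n=11: →5(L), so W
n=12: →5(L), so W
n=13: →5(L), so W
n=14: →12(W), 8(W), 7(W), 6(W) — all W, so L
n=15: →13(W), 9(W), 8(W), 7(W) — all W, so L
n=16: →14(L), so W
n=17: →15(L), so W
n=18: →16(W), 12(W), 11(W), 10(W) — all W, so L
n=19: →17(W), 13(W), 12(W), 11(W) — all W, so L
n=20: →18(L), so W
n=21: →19(L), so W
n=22: →15(L), so W
n=23: →15(L), so W
n=24: →18(L), so W
n=25: →19(L), so W
n=26: →19(L), so W
n=27: →19(L), so W
n=28: →26(W), 22(W), 21(W), 20(W) — all W, so L
n=29: →27(W), 23(W), 22(W), 21(W) — all W, so L
n=30: →28(L), so W
n=31: →29(L), so W
n=32: →30(W), 26(W), 25(W), 24(W) — all W, so L
n=33: →31(W), 27(W), 26(W), 25(W) — all W, so L
Every move from 33 reaches a W position, so the mover loses.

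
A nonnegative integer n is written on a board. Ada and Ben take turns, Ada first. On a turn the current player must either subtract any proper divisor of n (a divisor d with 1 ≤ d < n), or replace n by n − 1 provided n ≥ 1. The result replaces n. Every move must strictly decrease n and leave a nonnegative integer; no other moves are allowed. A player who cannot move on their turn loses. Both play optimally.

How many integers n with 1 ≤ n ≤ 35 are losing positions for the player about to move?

17

Use the standard recursion: the mover loses at a terminal position; elsewhere, the mover wins exactly when some move hands the opponent an L position.
n=0: no move → L
n=1: →0(L), so W
n=2: →1(W) only, which is W, so L
n=3: →2(L), so W
n=4: →2(L), so W
n=5: →4(W) only, which is W, so L
n=6: →5(L), so W
n=7: →6(W) only, which is W, so L
n=8: →7(L), so W
n=9: →6(W), 8(W) — all W, so L
n=10: →5(L), so W
n=11: →10(W) only, which is W, so L
n=12: →9(L), so W
n=13: →12(W) only, which is W, so L
n=14: →7(L), so W
n=15: →10(W), 12(W), 14(W) — all W, so L
n=16: →15(L), so W
n=17: →16(W) only, which is W, so L
n=18: →9(L), so W
n=19: →18(W) only, which is W, so L
n=20: →15(L), so W
n=21: →14(W), 18(W), 20(W) — all W, so L
n=22: →11(L), so W
n=23: →22(W) only, which is W, so L
n=24: →21(L), so W
n=25: →20(W), 24(W) — all W, so L
n=26: →13(L), so W
n=27: →18(W), 24(W), 26(W) — all W, so L
n=28: →21(L), so W
n=29: →28(W) only, which is W, so L
n=30: →15(L), so W
n=31: →30(W) only, which is W, so L
n=32: →31(L), so W
n=33: →22(W), 30(W), 32(W) — all W, so L
n=34: →17(L), so W
n=35: →28(W), 30(W), 34(W) — all W, so L
L entries with 1 ≤ n ≤ 35 (n=0 is outside the asked range and is not counted): n = 2, 5, 7, 9, 11, 13, 15, 17, 19, 21, 23, 25, 27, 29, 31, 33, 35; that makes 17.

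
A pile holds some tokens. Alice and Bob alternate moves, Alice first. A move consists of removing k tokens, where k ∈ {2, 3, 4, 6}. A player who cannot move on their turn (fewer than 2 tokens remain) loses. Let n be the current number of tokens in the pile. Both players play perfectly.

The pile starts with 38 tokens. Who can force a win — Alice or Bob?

Positions with no move are L. A position that does have a move is losing for the player to move precisely when every available move leads to a winning position for the opponent. Fill in the labels:
n=0: no move → L
n=1: no move → L
n=2: reaches L-position 0 → W
n=3: reaches L-position 1 → W
n=4: reaches L-position 1 → W
n=5: reaches L-position 1 → W
n=6: reaches L-position 0 → W
n=7: reaches L-position 1 → W
n=8: only reaches 6(W), 5(W), 4(W), 2(W), all W → L
n=9: only reaches 7(W), 6(W), 5(W), 3(W), all W → L
n=10: reaches L-position 8 → W
n=11: reaches L-position 9 → W
n=12: reaches L-position 9 → W
n=13: reaches L-position 9 → W
n=14: reaches L-position 8 → W
n=15: reaches L-position 9 → W
n=16: only reaches 14(W), 13(W), 12(W), 10(W), all W → L
n=17: only reaches 15(W), 14(W), 13(W), 11(W), all W → L
n=18: reaches L-position 16 → W
n=19: reaches L-position 17 → W
n=20: reaches L-position 17 → W
n=21: reaches L-position 17 → W
n=22: reaches L-position 16 → W
n=23: reaches L-position 17 → W
n=24: only reaches 22(W), 21(W), 20(W), 18(W), all W → L
n=25: only reaches 23(W), 22(W), 21(W), 19(W), all W → L
n=26: reaches L-position 24 → W
n=27: reaches L-position 25 → W
n=28: reaches L-position 25 → W
n=29: reaches L-position 25 → W
n=30: reaches L-position 24 → W
n=31: reaches L-position 25 → W
n=32: only reaches 30(W), 29(W), 28(W), 26(W), all W → L
n=33: only reaches 31(W), 30(W), 29(W), 27(W), all W → L
n=34: reaches L-position 32 → W
n=35: reaches L-position 33 → W
n=36: reaches L-position 33 → W
n=37: reaches L-position 33 → W
n=38: reaches L-position 32 → W
The starting position 38 is W: Alice should remove 6, leaving 32, handing over an L position.

Alice wins.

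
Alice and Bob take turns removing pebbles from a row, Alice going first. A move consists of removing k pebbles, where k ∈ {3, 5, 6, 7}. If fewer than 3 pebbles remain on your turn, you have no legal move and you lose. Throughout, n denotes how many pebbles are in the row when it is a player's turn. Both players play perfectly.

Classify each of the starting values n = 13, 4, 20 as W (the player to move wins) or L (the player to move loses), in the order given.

Use the standard recursion: the mover loses at a terminal position; elsewhere, the mover wins exactly when some move hands the opponent an L position.
n=0: no move → L
n=1: no move → L
n=2: no move → L
n=3: →0(L), so W
n=4: →1(L), so W
n=5: →2(L), so W
n=6: →1(L), so W
n=7: →2(L), so W
n=8: →2(L), so W
n=9: →2(L), so W
n=10: →7(W), 5(W), 4(W), 3(W) — all W, so L
n=11: →8(W), 6(W), 5(W), 4(W) — all W, so L
n=12: →9(W), 7(W), 6(W), 5(W) — all W, so L
n=13: →10(L), so W
n=14: →11(L), so W
n=15: →12(L), so W
n=16: →11(L), so W
n=17: →12(L), so W
n=18: →12(L), so W
n=19: →12(L), so W
n=20: →17(W), 15(W), 14(W), 13(W) — all W, so L

13: W, 4: W, 20: L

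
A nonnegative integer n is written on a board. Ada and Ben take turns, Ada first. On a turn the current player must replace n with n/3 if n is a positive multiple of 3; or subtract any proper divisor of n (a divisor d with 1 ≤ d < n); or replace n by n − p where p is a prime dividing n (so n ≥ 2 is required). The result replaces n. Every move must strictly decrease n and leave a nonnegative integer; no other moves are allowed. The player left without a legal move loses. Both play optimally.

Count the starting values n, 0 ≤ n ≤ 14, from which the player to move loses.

Work bottom-up. With no move the player to move loses. Otherwise the position is W if at least one move leads to an L position for the opponent, and L if every move leads to a W.
n=0: no move → L
n=1: no move → L
n=2: W (go to 0, an L position)
n=3: W (go to 0, an L position)
n=4: L (options 2(W), 3(W) are all W)
n=5: W (go to 0, an L position)
n=6: W (go to 4, an L position)
n=7: W (go to 0, an L position)
n=8: W (go to 4, an L position)
n=9: L (options 3(W), 6(W), 8(W) are all W)
n=10: W (go to 9, an L position)
n=11: W (go to 0, an L position)
n=12: W (go to 4, an L position)
n=13: W (go to 0, an L position)
n=14: L (options 7(W), 12(W), 13(W) are all W)
L entries with 0 ≤ n ≤ 14: n = 0, 1, 4, 9, 14; that makes 5.

5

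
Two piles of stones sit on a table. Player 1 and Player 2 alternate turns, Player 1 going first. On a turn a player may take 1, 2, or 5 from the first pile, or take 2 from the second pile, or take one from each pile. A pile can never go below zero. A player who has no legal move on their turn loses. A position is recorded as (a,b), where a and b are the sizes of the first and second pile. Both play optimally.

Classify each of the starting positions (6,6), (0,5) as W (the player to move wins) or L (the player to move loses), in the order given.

(6,6): W, (0,5): L

Compute win/loss labels from the base case upward. A position with no move is L. Any other position is W if it can reach an L in one move, else L.
No move ever increases a pile, so every position that can arise here has a ≤ 6 and b ≤ 6; it is enough to label the cells with 0 ≤ a ≤ 6 and 0 ≤ b ≤ 6.
Every move lowers a or b (never raises either), so fill the grid row by row in increasing a, and left to right within a row: each cell's successors are then already labelled.
      b=0  b=1  b=2  b=3  b=4  b=5  b=6
a=0:    L    L    W    W    L    L    W
a=1:    W    W    W    L    W    W    W
a=2:    W    W    L    W    W    W    L
a=3:    L    L    W    W    L    L    W
a=4:    W    W    W    L    W    W    W
a=5:    W    W    L    W    W    W    L
a=6:    L    L    W    W    L    L    W
Cells with no legal move (terminal, hence L): (0,0), (0,1).
The remaining L cells, each justified by listing all of its moves:
(0,4): only reaches (0,2)(W), which is W → L
(0,5): only reaches (0,3)(W), which is W → L
(1,3): only reaches (0,3)(W), (1,1)(W), (0,2)(W), all W → L
(2,2): only reaches (1,2)(W), (0,2)(W), (2,0)(W), (1,1)(W), all W → L
(2,6): only reaches (1,6)(W), (0,6)(W), (2,4)(W), (1,5)(W), all W → L
(3,0): only reaches (2,0)(W), (1,0)(W), all W → L
(3,1): only reaches (2,1)(W), (1,1)(W), (2,0)(W), all W → L
(3,4): only reaches (2,4)(W), (1,4)(W), (3,2)(W), (2,3)(W), all W → L
(3,5): only reaches (2,5)(W), (1,5)(W), (3,3)(W), (2,4)(W), all W → L
(4,3): only reaches (3,3)(W), (2,3)(W), (4,1)(W), (3,2)(W), all W → L
(5,2): only reaches (4,2)(W), (3,2)(W), (0,2)(W), (5,0)(W), (4,1)(W), all W → L
(5,6): only reaches (4,6)(W), (3,6)(W), (0,6)(W), (5,4)(W), (4,5)(W), all W → L
(6,0): only reaches (5,0)(W), (4,0)(W), (1,0)(W), all W → L
(6,1): only reaches (5,1)(W), (4,1)(W), (1,1)(W), (5,0)(W), all W → L
(6,4): only reaches (5,4)(W), (4,4)(W), (1,4)(W), (6,2)(W), (5,3)(W), all W → L
(6,5): only reaches (5,5)(W), (4,5)(W), (1,5)(W), (6,3)(W), (5,4)(W), all W → L
Every other cell has at least one move into one of the L cells above, so it is W.
(6,6): the move to (5,6) reaches an L cell, so W
(0,5): one of the L cells justified above, so L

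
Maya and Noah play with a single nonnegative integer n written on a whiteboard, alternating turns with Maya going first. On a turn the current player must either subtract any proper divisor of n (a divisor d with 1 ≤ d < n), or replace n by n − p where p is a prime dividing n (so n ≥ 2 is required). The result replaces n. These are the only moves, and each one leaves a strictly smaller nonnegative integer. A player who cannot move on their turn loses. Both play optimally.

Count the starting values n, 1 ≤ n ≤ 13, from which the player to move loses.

3

Use the standard recursion: the mover loses at a terminal position; elsewhere, the mover wins exactly when some move hands the opponent an L position.
n=0: no move → L
n=1: no move → L
n=2: can move to 0, which is L ⇒ W
n=3: can move to 0, which is L ⇒ W
n=4: moves to 2(W), 3(W); every one is W ⇒ L
n=5: can move to 0, which is L ⇒ W
n=6: can move to 4, which is L ⇒ W
n=7: can move to 0, which is L ⇒ W
n=8: can move to 4, which is L ⇒ W
n=9: moves to 6(W), 8(W); every one is W ⇒ L
n=10: can move to 9, which is L ⇒ W
n=11: can move to 0, which is L ⇒ W
n=12: can move to 9, which is L ⇒ W
n=13: can move to 0, which is L ⇒ W
L entries with 1 ≤ n ≤ 13 (n=0 is outside the asked range and is not counted): n = 1, 4, 9; that makes 3.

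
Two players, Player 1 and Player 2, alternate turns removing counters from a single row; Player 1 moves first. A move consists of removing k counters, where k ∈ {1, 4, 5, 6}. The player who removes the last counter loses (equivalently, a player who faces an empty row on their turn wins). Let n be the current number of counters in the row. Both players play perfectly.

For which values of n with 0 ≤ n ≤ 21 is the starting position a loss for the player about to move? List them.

1, 3, 10, 12, 19, 21

Compute win/loss labels from the base case upward. A position with no move is W. Any other position is W if it can reach an L in one move, else L.
n=0: no move; the opponent has just taken the last counter and therefore loses → W
n=1: the only move is to 0(W), a W ⇒ L
n=2: can move to 1, which is L ⇒ W
n=3: the only move is to 2(W), a W ⇒ L
n=4: can move to 3, which is L ⇒ W
n=5: can move to 1, which is L ⇒ W
n=6: can move to 1, which is L ⇒ W
n=7: can move to 3, which is L ⇒ W
n=8: can move to 3, which is L ⇒ W
n=9: can move to 3, which is L ⇒ W
n=10: moves to 9(W), 6(W), 5(W), 4(W); every one is W ⇒ L
n=11: can move to 10, which is L ⇒ W
n=12: moves to 11(W), 8(W), 7(W), 6(W); every one is W ⇒ L
n=13: can move to 12, which is L ⇒ W
n=14: can move to 10, which is L ⇒ W
n=15: can move to 10, which is L ⇒ W
n=16: can move to 12, which is L ⇒ W
n=17: can move to 12, which is L ⇒ W
n=18: can move to 12, which is L ⇒ W
n=19: moves to 18(W), 15(W), 14(W), 13(W); every one is W ⇒ L
n=20: can move to 19, which is L ⇒ W
n=21: moves to 20(W), 17(W), 16(W), 15(W); every one is W ⇒ L
The losing starting values of n are exactly the entries labelled L in this table (6 of them).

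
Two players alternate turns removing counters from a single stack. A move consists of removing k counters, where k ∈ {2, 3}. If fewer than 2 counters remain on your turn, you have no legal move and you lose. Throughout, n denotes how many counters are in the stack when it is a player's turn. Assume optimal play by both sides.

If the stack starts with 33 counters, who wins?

Positions with no move are L. A position that does have a move is losing for the player to move precisely when every available move leads to a winning position for the opponent. Fill in the labels:
n=0: no move → L
n=1: no move → L
n=2: reaches L-position 0 → W
n=3: reaches L-position 1 → W
n=4: reaches L-position 1 → W
n=5: only reaches 3(W), 2(W), all W → L
n=6: only reaches 4(W), 3(W), all W → L
n=7: reaches L-position 5 → W
n=8: reaches L-position 6 → W
n=9: reaches L-position 6 → W
n=10: only reaches 8(W), 7(W), all W → L
n=11: only reaches 9(W), 8(W), all W → L
n=12: reaches L-position 10 → W
n=13: reaches L-position 11 → W
n=14: reaches L-position 11 → W
n=15: only reaches 13(W), 12(W), all W → L
n=16: only reaches 14(W), 13(W), all W → L
n=17: reaches L-position 15 → W
n=18: reaches L-position 16 → W
n=19: reaches L-position 16 → W
n=20: only reaches 18(W), 17(W), all W → L
n=21: only reaches 19(W), 18(W), all W → L
n=22: reaches L-position 20 → W
n=23: reaches L-position 21 → W
n=24: reaches L-position 21 → W
n=25: only reaches 23(W), 22(W), all W → L
n=26: only reaches 24(W), 23(W), all W → L
n=27: reaches L-position 25 → W
n=28: reaches L-position 26 → W
n=29: reaches L-position 26 → W
n=30: only reaches 28(W), 27(W), all W → L
n=31: only reaches 29(W), 28(W), all W → L
n=32: reaches L-position 30 → W
n=33: reaches L-position 31 → W
The starting position 33 is W: the player to move should remove 2, leaving 31, handing over an L position.

The first player wins.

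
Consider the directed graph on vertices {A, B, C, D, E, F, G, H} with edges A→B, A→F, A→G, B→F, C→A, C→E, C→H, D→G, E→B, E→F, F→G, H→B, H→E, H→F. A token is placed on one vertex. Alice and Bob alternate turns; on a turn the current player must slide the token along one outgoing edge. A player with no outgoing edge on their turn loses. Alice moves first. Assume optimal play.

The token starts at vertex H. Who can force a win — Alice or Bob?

Build the W/L table. Terminal = L. A non-terminal position is W if it has a move to some L; otherwise it is L.
Every edge goes from a vertex to one that appears earlier in the order G, F, B, A, E, H, D, C, so processing vertices in that order labels each vertex after all of its successors.
G: no outgoing edge → L
F: can move to G, which is L ⇒ W
B: the only move is to F(W), a W ⇒ L
A: can move to B, which is L ⇒ W
E: can move to B, which is L ⇒ W
H: can move to B, which is L ⇒ W
D: can move to G, which is L ⇒ W
C: moves to H(W), E(W), A(W); every one is W ⇒ L
From H Alice can move to B, reaching an L position.

Alice wins.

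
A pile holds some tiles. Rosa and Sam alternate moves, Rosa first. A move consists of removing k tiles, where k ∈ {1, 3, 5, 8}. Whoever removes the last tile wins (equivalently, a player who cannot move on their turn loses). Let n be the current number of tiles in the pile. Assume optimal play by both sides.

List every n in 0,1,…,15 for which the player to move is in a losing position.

Build the W/L table. Terminal = L. A non-terminal position is W if it has a move to some L; otherwise it is L.
n=0: no move → L
n=1: →0(L), so W
n=2: →1(W) only, which is W, so L
n=3: →2(L), so W
n=4: →3(W), 1(W) — all W, so L
n=5: →4(L), so W
n=6: →5(W), 3(W), 1(W) — all W, so L
n=7: →6(L), so W
n=8: →0(L), so W
n=9: →6(L), so W
n=10: →2(L), so W
n=11: →6(L), so W
n=12: →4(L), so W
n=13: →12(W), 10(W), 8(W), 5(W) — all W, so L
n=14: →13(L), so W
n=15: →14(W), 12(W), 10(W), 7(W) — all W, so L
The losing starting values of n are exactly the entries labelled L in this table (6 of them).

0, 2, 4, 6, 13, 15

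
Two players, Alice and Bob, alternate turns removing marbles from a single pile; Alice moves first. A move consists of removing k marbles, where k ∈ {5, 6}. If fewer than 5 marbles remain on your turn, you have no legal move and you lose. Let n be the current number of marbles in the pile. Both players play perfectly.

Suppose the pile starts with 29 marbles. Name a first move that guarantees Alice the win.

Build the W/L table. Terminal = L. A non-terminal position is W if it has a move to some L; otherwise it is L.
n=0: no move → L
n=1: no move → L
n=2: no move → L
n=3: no move → L
n=4: no move → L
n=5: reaches L-position 0 → W
n=6: reaches L-position 1 → W
n=7: reaches L-position 2 → W
n=8: reaches L-position 3 → W
n=9: reaches L-position 4 → W
n=10: reaches L-position 4 → W
n=11: only reaches 6(W), 5(W), all W → L
n=12: only reaches 7(W), 6(W), all W → L
n=13: only reaches 8(W), 7(W), all W → L
n=14: only reaches 9(W), 8(W), all W → L
n=15: only reaches 10(W), 9(W), all W → L
n=16: reaches L-position 11 → W
n=17: reaches L-position 12 → W
n=18: reaches L-position 13 → W
n=19: reaches L-position 14 → W
n=20: reaches L-position 15 → W
n=21: reaches L-position 15 → W
n=22: only reaches 17(W), 16(W), all W → L
n=23: only reaches 18(W), 17(W), all W → L
n=24: only reaches 19(W), 18(W), all W → L
n=25: only reaches 20(W), 19(W), all W → L
n=26: only reaches 21(W), 20(W), all W → L
n=27: reaches L-position 22 → W
n=28: reaches L-position 23 → W
n=29: reaches L-position 24 → W
From 29, the L positions reachable in one move are: 24, 23. Any move reaching one of these is winning.

Remove 5, leaving 24.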